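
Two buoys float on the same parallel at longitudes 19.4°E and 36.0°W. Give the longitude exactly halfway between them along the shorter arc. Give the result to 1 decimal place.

8.3°W

Signed shortest Δλ from +19.4° to -36.0° is -55.4°.
Midpoint longitude = +19.4° + (-55.4°)/2 = +19.4° − 27.7° = -8.3°.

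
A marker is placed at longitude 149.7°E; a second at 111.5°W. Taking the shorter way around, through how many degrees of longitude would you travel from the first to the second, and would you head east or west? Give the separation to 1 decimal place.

98.8° east

Raw difference: -111.5 − 149.7 = -261.2°.
Normalise into (−180°, 180°]: -261.2° + 360° = 98.8°.
Positive ⇒ the second point lies to the east; separation 98.8°.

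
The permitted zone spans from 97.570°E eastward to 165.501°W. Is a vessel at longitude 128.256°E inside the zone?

Band width going east from +97.570° to -165.501°: ((-165.501 − 97.570) mod 360) = 96.929°.
Offset of +128.256° east of the west edge: ((128.256 − 97.570) mod 360) = 30.686°.
30.686° ≤ 96.929° ⇒ inside.

Yes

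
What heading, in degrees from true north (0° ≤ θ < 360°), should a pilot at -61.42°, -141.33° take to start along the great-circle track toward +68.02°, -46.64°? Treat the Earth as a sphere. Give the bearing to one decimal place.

Δλ = -46.64 − -141.33 = 94.69°.
θ = atan2( sin Δλ · cos φ₂ , cos φ₁ · sin φ₂ − sin φ₁ · cos φ₂ · cos Δλ )
  = atan2(0.37303, 0.41674) = 41.832° → normalised to [0°, 360°): 41.832°.

41.8°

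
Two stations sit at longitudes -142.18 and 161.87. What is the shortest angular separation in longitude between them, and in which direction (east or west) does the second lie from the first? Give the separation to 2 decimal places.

55.95° west

Raw difference: 161.87 − -142.18 = 304.05°.
Normalise into (−180°, 180°]: 304.05° − 360° = -55.95°.
Negative ⇒ the second point lies to the west; separation 55.95°.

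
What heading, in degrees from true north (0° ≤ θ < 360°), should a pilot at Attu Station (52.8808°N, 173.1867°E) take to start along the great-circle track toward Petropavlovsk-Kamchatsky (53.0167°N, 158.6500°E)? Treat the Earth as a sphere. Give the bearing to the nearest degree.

277°

Δλ = 158.6500 − 173.1867 = -14.5367°.
θ = atan2( sin Δλ · cos φ₂ , cos φ₁ · sin φ₂ − sin φ₁ · cos φ₂ · cos Δλ )
  = atan2(-0.15100, 0.01773) = -83.304° → normalised to [0°, 360°): 276.696°.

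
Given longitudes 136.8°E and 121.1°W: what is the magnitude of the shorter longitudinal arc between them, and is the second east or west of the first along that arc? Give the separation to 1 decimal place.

102.1° east

Raw difference: -121.1 − 136.8 = -257.9°.
Normalise into (−180°, 180°]: -257.9° + 360° = 102.1°.
Positive ⇒ the second point lies to the east; separation 102.1°.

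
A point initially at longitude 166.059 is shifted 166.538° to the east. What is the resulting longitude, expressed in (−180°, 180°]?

Start at +166.059°; shift +166.538° → +332.597°.
+332.597° lies outside (−180°, 180°]; subtract 360° → -27.403°.

-27.403°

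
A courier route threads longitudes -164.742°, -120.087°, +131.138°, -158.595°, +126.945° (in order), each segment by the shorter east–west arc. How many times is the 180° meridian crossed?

Leg 1: -164.742° → -120.087°, shortest Δλ = 44.655° (east) — does not cross 180°.
Leg 2: -120.087° → +131.138°, shortest Δλ = -108.775° (west) — crosses 180°.
Leg 3: +131.138° → -158.595°, shortest Δλ = 70.267° (east) — crosses 180°.
Leg 4: -158.595° → +126.945°, shortest Δλ = -74.46° (west) — crosses 180°.
Total crossings: 3.

3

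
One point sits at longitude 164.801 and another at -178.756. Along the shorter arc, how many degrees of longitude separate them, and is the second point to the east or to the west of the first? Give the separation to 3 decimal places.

16.443° east

Raw difference: -178.756 − 164.801 = -343.557°.
Normalise into (−180°, 180°]: -343.557° + 360° = 16.443°.
Positive ⇒ the second point lies to the east; separation 16.443°.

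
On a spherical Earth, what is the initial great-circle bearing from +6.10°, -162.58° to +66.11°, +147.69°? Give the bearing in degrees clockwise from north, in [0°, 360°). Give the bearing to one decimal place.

340.7°

Δλ = 147.69 − -162.58 = 310.27°; wrapped into (−180°, 180°]: -49.73°.
θ = atan2( sin Δλ · cos φ₂ , cos φ₁ · sin φ₂ − sin φ₁ · cos φ₂ · cos Δλ )
  = atan2(-0.30900, 0.88133) = -19.321° → normalised to [0°, 360°): 340.679°.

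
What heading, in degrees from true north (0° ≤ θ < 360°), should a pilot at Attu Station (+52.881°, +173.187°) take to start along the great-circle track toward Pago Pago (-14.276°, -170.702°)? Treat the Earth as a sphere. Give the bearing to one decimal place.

163.2°

Δλ = -170.702 − 173.187 = -343.889°; wrapped into (−180°, 180°]: 16.111°.
θ = atan2( sin Δλ · cos φ₂ , cos φ₁ · sin φ₂ − sin φ₁ · cos φ₂ · cos Δλ )
  = atan2(0.26893, -0.89122) = 163.209° → normalised to [0°, 360°): 163.209°.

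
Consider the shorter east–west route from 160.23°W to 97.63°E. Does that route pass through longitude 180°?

Yes

Naïve |97.63 − -160.23| = 257.86° > 180°, so the shorter arc goes the other way round — across 180°.
Signed shortest Δλ = ((97.63 − -160.23 + 180) mod 360) − 180 = -102.14°.
Going west by 102.14° from -160.23° passes through 180° before reaching +97.63°.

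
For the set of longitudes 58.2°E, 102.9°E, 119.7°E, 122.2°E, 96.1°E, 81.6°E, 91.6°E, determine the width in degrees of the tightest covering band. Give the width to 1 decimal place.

64.0°

Sort the longitudes: +58.2°, +81.6°, +91.6°, +96.1°, +102.9°, +119.7°, +122.2°.
Eastward gaps between consecutive values (wrapping around): 23.4°, 10.0°, 4.5°, 6.8°, 16.8°, 2.5°, 296.0°.
Largest gap = 296.0° ⇒ minimal covering band is its complement: 360° − 296.0° = 64.0°.
Band runs from +58.2° eastward to +122.2°.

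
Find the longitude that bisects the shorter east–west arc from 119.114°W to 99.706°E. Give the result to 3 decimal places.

170.296°E

Signed shortest Δλ from -119.114° to +99.706° is -141.180°.
Midpoint longitude = -119.114° + (-141.180°)/2 = -119.114° − 70.590° = -189.704°.
Normalise into (−180°, 180°]: +170.296°.
(The naïve average (-119.114 + +99.706)/2 = -9.704° is on the wrong side of the globe.)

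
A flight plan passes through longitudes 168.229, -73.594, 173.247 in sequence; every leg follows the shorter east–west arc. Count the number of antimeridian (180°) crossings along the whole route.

2

Leg 1: +168.229° → -73.594°, shortest Δλ = 118.177° (east) — crosses 180°.
Leg 2: -73.594° → +173.247°, shortest Δλ = -113.159° (west) — crosses 180°.
Total crossings: 2.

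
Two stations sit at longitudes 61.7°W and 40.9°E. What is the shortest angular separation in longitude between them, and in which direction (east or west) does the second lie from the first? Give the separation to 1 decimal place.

Raw difference: 40.9 − -61.7 = 102.6°.
Normalise into (−180°, 180°]: 102.6° stays 102.6°.
Positive ⇒ the second point lies to the east; separation 102.6°.

102.6° east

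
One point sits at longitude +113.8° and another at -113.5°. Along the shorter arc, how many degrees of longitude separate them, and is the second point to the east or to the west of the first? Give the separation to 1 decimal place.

Raw difference: -113.5 − 113.8 = -227.3°.
Normalise into (−180°, 180°]: -227.3° + 360° = 132.7°.
Positive ⇒ the second point lies to the east; separation 132.7°.

132.7° east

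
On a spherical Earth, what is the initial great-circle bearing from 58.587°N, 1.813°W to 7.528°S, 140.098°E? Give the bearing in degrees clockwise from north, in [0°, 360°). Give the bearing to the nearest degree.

Δλ = 140.098 − -1.813 = 141.911°.
θ = atan2( sin Δλ · cos φ₂ , cos φ₁ · sin φ₂ − sin φ₁ · cos φ₂ · cos Δλ )
  = atan2(0.61157, 0.59762) = 45.661° → normalised to [0°, 360°): 45.661°.

46°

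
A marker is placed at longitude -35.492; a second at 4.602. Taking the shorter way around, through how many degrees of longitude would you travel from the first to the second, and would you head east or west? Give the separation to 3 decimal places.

40.094° east

Raw difference: 4.602 − -35.492 = 40.094°.
Normalise into (−180°, 180°]: 40.094° stays 40.094°.
Positive ⇒ the second point lies to the east; separation 40.094°.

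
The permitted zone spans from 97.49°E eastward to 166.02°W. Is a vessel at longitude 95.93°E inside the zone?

No

Band width going east from +97.49° to -166.02°: ((-166.02 − 97.49) mod 360) = 96.49°.
Offset of +95.93° east of the west edge: ((95.93 − 97.49) mod 360) = 358.44°.
358.44° > 96.49° ⇒ outside.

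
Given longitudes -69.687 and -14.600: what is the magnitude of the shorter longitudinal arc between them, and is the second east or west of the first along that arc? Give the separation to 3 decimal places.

Raw difference: -14.600 − -69.687 = 55.087°.
Normalise into (−180°, 180°]: 55.087° stays 55.087°.
Positive ⇒ the second point lies to the east; separation 55.087°.

55.087° east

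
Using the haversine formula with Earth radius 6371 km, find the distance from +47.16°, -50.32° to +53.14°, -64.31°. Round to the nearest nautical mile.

Δλ = -64.31 − -50.32 = -13.99°.
Δφ = 53.14 − 47.16 = 5.98°.
a = sin²(Δφ/2) + cos φ₁ · cos φ₂ · sin²(Δλ/2) = 0.008770.
c = 2·atan2(√a, √(1−a)) = 0.18757 rad → d = 6371·c ≈ 1195.02 km ≈ 645.26 nmi.

645 nmi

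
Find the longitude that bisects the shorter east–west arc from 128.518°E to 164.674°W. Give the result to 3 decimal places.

Signed shortest Δλ from +128.518° to -164.674° is +66.808°.
Midpoint longitude = +128.518° + (+66.808°)/2 = +128.518° + 33.404° = +161.922°.
(The naïve average (+128.518 + -164.674)/2 = -18.078° is on the wrong side of the globe.)

161.922°E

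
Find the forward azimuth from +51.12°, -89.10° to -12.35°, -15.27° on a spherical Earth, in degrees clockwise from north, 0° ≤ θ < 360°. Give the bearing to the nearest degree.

Δλ = -15.27 − -89.10 = 73.83°.
θ = atan2( sin Δλ · cos φ₂ , cos φ₁ · sin φ₂ − sin φ₁ · cos φ₂ · cos Δλ )
  = atan2(0.93821, -0.34603) = 110.245° → normalised to [0°, 360°): 110.245°.

110°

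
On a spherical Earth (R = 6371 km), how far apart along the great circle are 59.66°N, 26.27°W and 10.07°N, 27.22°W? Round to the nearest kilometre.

5515 km

Δλ = -27.22 − -26.27 = -0.95°.
Δφ = 10.07 − 59.66 = -49.59°.
a = sin²(Δφ/2) + cos φ₁ · cos φ₂ · sin²(Δλ/2) = 0.175908.
c = 2·atan2(√a, √(1−a)) = 0.86560 rad → d = 6371·c ≈ 5514.73 km.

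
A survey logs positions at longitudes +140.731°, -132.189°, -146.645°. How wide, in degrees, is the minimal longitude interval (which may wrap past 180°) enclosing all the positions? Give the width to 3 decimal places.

Sort the longitudes: -146.645°, -132.189°, +140.731°.
Eastward gaps between consecutive values (wrapping around): 14.456°, 272.920°, 72.624°.
Largest gap = 272.920° ⇒ minimal covering band is its complement: 360° − 272.920° = 87.080°.
Band runs from +140.731° eastward to -132.189°, crossing the antimeridian.

87.080°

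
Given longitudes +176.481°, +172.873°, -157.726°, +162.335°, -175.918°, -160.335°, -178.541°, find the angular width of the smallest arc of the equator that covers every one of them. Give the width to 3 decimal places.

Sort the longitudes: -178.541°, -175.918°, -160.335°, -157.726°, +162.335°, +172.873°, +176.481°.
Eastward gaps between consecutive values (wrapping around): 2.623°, 15.583°, 2.609°, 320.061°, 10.538°, 3.608°, 4.978°.
Largest gap = 320.061° ⇒ minimal covering band is its complement: 360° − 320.061° = 39.939°.
Band runs from +162.335° eastward to -157.726°, crossing the antimeridian.

39.939°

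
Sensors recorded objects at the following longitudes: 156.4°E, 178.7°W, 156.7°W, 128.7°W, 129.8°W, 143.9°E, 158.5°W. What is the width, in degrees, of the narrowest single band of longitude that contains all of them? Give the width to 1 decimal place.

87.4°

Sort the longitudes: -178.7°, -158.5°, -156.7°, -129.8°, -128.7°, +143.9°, +156.4°.
Eastward gaps between consecutive values (wrapping around): 20.2°, 1.8°, 26.9°, 1.1°, 272.6°, 12.5°, 24.9°.
Largest gap = 272.6° ⇒ minimal covering band is its complement: 360° − 272.6° = 87.4°.
Band runs from +143.9° eastward to -128.7°, crossing the antimeridian.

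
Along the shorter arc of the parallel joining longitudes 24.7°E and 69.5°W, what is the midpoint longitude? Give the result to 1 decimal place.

22.4°W

Signed shortest Δλ from +24.7° to -69.5° is -94.2°.
Midpoint longitude = +24.7° + (-94.2°)/2 = +24.7° − 47.1° = -22.4°.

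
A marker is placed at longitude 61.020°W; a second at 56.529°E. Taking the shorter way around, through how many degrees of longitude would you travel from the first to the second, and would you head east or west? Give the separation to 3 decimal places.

117.549° east

Raw difference: 56.529 − -61.020 = 117.549°.
Normalise into (−180°, 180°]: 117.549° stays 117.549°.
Positive ⇒ the second point lies to the east; separation 117.549°.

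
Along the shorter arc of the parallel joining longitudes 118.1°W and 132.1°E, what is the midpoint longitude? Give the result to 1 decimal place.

173.0°W

Signed shortest Δλ from -118.1° to +132.1° is -109.8°.
Midpoint longitude = -118.1° + (-109.8°)/2 = -118.1° − 54.9° = -173.0°.
(The naïve average (-118.1 + +132.1)/2 = 7.0° is on the wrong side of the globe.)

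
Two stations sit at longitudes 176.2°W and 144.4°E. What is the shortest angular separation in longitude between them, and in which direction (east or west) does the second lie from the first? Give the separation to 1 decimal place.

Raw difference: 144.4 − -176.2 = 320.6°.
Normalise into (−180°, 180°]: 320.6° − 360° = -39.4°.
Negative ⇒ the second point lies to the west; separation 39.4°.

39.4° west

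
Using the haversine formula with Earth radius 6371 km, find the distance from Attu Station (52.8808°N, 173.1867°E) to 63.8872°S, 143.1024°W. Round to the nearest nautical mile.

7301 nmi

Δλ = -143.1024 − 173.1867 = -316.2891°; wrapped into (−180°, 180°]: 43.7109°.
Δφ = -63.8872 − 52.8808 = -116.7680°.
a = sin²(Δφ/2) + cos φ₁ · cos φ₂ · sin²(Δλ/2) = 0.761999.
c = 2·atan2(√a, √(1−a)) = 2.12233 rad → d = 6371·c ≈ 13521.39 km ≈ 7300.97 nmi.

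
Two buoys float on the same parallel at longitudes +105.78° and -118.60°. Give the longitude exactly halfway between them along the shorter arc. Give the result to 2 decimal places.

+173.59°

Signed shortest Δλ from +105.78° to -118.60° is +135.62°.
Midpoint longitude = +105.78° + (+135.62°)/2 = +105.78° + 67.81° = +173.59°.
(The naïve average (+105.78 + -118.60)/2 = -6.41° is on the wrong side of the globe.)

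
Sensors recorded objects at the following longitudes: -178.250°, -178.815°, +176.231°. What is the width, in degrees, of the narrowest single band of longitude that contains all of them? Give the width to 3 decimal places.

Sort the longitudes: -178.815°, -178.250°, +176.231°.
Eastward gaps between consecutive values (wrapping around): 0.565°, 354.481°, 4.954°.
Largest gap = 354.481° ⇒ minimal covering band is its complement: 360° − 354.481° = 5.519°.
Band runs from +176.231° eastward to -178.250°, crossing the antimeridian.

5.519°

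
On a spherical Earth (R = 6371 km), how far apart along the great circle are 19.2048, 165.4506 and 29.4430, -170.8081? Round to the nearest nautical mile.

1433 nmi

Δλ = -170.8081 − 165.4506 = -336.2587°; wrapped into (−180°, 180°]: 23.7413°.
Δφ = 29.4430 − 19.2048 = 10.2382°.
a = sin²(Δφ/2) + cos φ₁ · cos φ₂ · sin²(Δλ/2) = 0.042759.
c = 2·atan2(√a, √(1−a)) = 0.41657 rad → d = 6371·c ≈ 2653.98 km ≈ 1433.04 nmi.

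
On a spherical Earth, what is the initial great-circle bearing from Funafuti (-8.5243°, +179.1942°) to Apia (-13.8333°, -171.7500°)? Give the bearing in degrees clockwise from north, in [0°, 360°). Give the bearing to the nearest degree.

Δλ = -171.7500 − 179.1942 = -350.9442°; wrapped into (−180°, 180°]: 9.0558°.
θ = atan2( sin Δλ · cos φ₂ , cos φ₁ · sin φ₂ − sin φ₁ · cos φ₂ · cos Δλ )
  = atan2(0.15283, -0.09432) = 121.681° → normalised to [0°, 360°): 121.681°.

122°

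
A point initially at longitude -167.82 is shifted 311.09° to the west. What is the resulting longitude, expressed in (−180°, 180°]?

Start at -167.82°; shift −311.09° → -478.91°.
-478.91° lies outside (−180°, 180°]; add 360° → -118.91°.

-118.91°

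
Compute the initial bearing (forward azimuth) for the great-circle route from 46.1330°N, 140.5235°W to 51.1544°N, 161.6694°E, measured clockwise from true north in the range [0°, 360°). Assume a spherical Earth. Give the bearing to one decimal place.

299.4°

Δλ = 161.6694 − -140.5235 = 302.1929°; wrapped into (−180°, 180°]: -57.8071°.
θ = atan2( sin Δλ · cos φ₂ , cos φ₁ · sin φ₂ − sin φ₁ · cos φ₂ · cos Δλ )
  = atan2(-0.53079, 0.29881) = -60.623° → normalised to [0°, 360°): 299.377°.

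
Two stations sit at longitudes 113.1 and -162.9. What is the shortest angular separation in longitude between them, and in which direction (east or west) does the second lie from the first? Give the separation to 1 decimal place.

84.0° east

Raw difference: -162.9 − 113.1 = -276.0°.
Normalise into (−180°, 180°]: -276.0° + 360° = 84.0°.
Positive ⇒ the second point lies to the east; separation 84.0°.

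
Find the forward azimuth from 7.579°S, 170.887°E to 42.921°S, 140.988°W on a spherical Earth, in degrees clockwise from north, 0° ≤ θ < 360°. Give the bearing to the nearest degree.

138°

Δλ = -140.988 − 170.887 = -311.875°; wrapped into (−180°, 180°]: 48.125°.
θ = atan2( sin Δλ · cos φ₂ , cos φ₁ · sin φ₂ − sin φ₁ · cos φ₂ · cos Δλ )
  = atan2(0.54527, -0.61057) = 138.234° → normalised to [0°, 360°): 138.234°.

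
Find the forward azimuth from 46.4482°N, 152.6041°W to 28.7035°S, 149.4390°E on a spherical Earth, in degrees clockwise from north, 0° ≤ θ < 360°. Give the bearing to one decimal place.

228.1°

Δλ = 149.4390 − -152.6041 = 302.0431°; wrapped into (−180°, 180°]: -57.9569°.
θ = atan2( sin Δλ · cos φ₂ , cos φ₁ · sin φ₂ − sin φ₁ · cos φ₂ · cos Δλ )
  = atan2(-0.74349, -0.66819) = -131.947° → normalised to [0°, 360°): 228.053°.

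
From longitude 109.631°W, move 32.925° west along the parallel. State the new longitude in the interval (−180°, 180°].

Start at -109.631°; shift −32.925° → -142.556°.
-142.556° already lies in (−180°, 180°].

142.556°W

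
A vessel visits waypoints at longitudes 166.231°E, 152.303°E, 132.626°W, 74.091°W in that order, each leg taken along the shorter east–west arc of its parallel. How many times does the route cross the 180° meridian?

1

Leg 1: +166.231° → +152.303°, shortest Δλ = -13.928° (west) — does not cross 180°.
Leg 2: +152.303° → -132.626°, shortest Δλ = 75.071° (east) — crosses 180°.
Leg 3: -132.626° → -74.091°, shortest Δλ = 58.535° (east) — does not cross 180°.
Total crossings: 1.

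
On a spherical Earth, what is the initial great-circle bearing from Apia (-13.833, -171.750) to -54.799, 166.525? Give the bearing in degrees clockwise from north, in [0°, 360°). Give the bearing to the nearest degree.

Δλ = 166.525 − -171.750 = 338.275°; wrapped into (−180°, 180°]: -21.725°.
θ = atan2( sin Δλ · cos φ₂ , cos φ₁ · sin φ₂ − sin φ₁ · cos φ₂ · cos Δλ )
  = atan2(-0.21337, -0.66540) = -162.221° → normalised to [0°, 360°): 197.779°.

198°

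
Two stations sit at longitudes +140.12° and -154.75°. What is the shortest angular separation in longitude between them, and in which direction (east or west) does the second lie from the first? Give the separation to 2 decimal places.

65.13° east

Raw difference: -154.75 − 140.12 = -294.87°.
Normalise into (−180°, 180°]: -294.87° + 360° = 65.13°.
Positive ⇒ the second point lies to the east; separation 65.13°.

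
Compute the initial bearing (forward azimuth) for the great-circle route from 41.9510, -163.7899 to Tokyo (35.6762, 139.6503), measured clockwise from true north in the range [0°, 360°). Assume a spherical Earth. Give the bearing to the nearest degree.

281°

Δλ = 139.6503 − -163.7899 = 303.4402°; wrapped into (−180°, 180°]: -56.5598°.
θ = atan2( sin Δλ · cos φ₂ , cos φ₁ · sin φ₂ − sin φ₁ · cos φ₂ · cos Δλ )
  = atan2(-0.67785, 0.13449) = -78.778° → normalised to [0°, 360°): 281.222°.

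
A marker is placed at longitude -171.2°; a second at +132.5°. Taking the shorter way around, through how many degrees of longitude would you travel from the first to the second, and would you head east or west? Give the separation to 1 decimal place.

56.3° west

Raw difference: 132.5 − -171.2 = 303.7°.
Normalise into (−180°, 180°]: 303.7° − 360° = -56.3°.
Negative ⇒ the second point lies to the west; separation 56.3°.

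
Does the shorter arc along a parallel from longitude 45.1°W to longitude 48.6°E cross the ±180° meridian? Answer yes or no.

Signed shortest Δλ = ((48.6 − -45.1 + 180) mod 360) − 180 = 93.7°.
Going east by 93.7° from -45.1° reaches +48.6° without touching 180°.

No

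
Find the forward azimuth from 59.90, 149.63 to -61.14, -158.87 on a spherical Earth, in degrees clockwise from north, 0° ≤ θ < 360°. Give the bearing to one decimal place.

Δλ = -158.87 − 149.63 = -308.50°; wrapped into (−180°, 180°]: 51.50°.
θ = atan2( sin Δλ · cos φ₂ , cos φ₁ · sin φ₂ − sin φ₁ · cos φ₂ · cos Δλ )
  = atan2(0.37774, -0.69918) = 151.619° → normalised to [0°, 360°): 151.619°.

151.6°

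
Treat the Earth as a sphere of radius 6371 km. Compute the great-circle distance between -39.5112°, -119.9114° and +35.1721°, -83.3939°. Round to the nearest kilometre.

Δλ = -83.3939 − -119.9114 = 36.5175°.
Δφ = 35.1721 − -39.5112 = 74.6833°.
a = sin²(Δφ/2) + cos φ₁ · cos φ₂ · sin²(Δλ/2) = 0.429828.
c = 2·atan2(√a, √(1−a)) = 1.42999 rad → d = 6371·c ≈ 9110.46 km.

9110 km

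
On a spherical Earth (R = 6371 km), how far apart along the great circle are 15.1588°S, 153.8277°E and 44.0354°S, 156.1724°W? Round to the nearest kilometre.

Δλ = -156.1724 − 153.8277 = -310.0001°; wrapped into (−180°, 180°]: 49.9999°.
Δφ = -44.0354 − -15.1588 = -28.8766°.
a = sin²(Δφ/2) + cos φ₁ · cos φ₂ · sin²(Δλ/2) = 0.186103.
c = 2·atan2(√a, √(1−a)) = 0.89208 rad → d = 6371·c ≈ 5683.44 km.

5683 km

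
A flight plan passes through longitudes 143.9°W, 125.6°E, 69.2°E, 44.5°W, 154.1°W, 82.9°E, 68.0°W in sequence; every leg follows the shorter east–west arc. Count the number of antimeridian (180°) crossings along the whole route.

2

Leg 1: -143.9° → +125.6°, shortest Δλ = -90.5° (west) — crosses 180°.
Leg 2: +125.6° → +69.2°, shortest Δλ = -56.4° (west) — does not cross 180°.
Leg 3: +69.2° → -44.5°, shortest Δλ = -113.7° (west) — does not cross 180°.
Leg 4: -44.5° → -154.1°, shortest Δλ = -109.6° (west) — does not cross 180°.
Leg 5: -154.1° → +82.9°, shortest Δλ = -123.0° (west) — crosses 180°.
Leg 6: +82.9° → -68.0°, shortest Δλ = -150.9° (west) — does not cross 180°.
Total crossings: 2.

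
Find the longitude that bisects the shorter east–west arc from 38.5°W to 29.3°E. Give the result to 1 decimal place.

4.6°W

Signed shortest Δλ from -38.5° to +29.3° is +67.8°.
Midpoint longitude = -38.5° + (+67.8°)/2 = -38.5° + 33.9° = -4.6°.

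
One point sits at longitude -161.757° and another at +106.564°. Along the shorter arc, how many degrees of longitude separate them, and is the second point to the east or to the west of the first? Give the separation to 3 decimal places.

Raw difference: 106.564 − -161.757 = 268.321°.
Normalise into (−180°, 180°]: 268.321° − 360° = -91.679°.
Negative ⇒ the second point lies to the west; separation 91.679°.

91.679° west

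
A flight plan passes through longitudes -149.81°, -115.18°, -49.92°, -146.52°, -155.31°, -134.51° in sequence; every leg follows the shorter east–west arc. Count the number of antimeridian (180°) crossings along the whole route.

0

Leg 1: -149.81° → -115.18°, shortest Δλ = 34.63° (east) — does not cross 180°.
Leg 2: -115.18° → -49.92°, shortest Δλ = 65.26° (east) — does not cross 180°.
Leg 3: -49.92° → -146.52°, shortest Δλ = -96.6° (west) — does not cross 180°.
Leg 4: -146.52° → -155.31°, shortest Δλ = -8.79° (west) — does not cross 180°.
Leg 5: -155.31° → -134.51°, shortest Δλ = 20.8° (east) — does not cross 180°.
Total crossings: 0.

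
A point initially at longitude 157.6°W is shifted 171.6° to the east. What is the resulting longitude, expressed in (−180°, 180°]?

14.0°E

Start at -157.6°; shift +171.6° → +14.0°.
+14.0° already lies in (−180°, 180°].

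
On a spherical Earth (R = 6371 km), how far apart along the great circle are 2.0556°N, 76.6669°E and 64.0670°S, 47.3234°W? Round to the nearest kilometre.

Δλ = -47.3234 − 76.6669 = -123.9903°.
Δφ = -64.0670 − 2.0556 = -66.1226°.
a = sin²(Δφ/2) + cos φ₁ · cos φ₂ · sin²(Δλ/2) = 0.638292.
c = 2·atan2(√a, √(1−a)) = 1.85103 rad → d = 6371·c ≈ 11792.94 km.

11793 km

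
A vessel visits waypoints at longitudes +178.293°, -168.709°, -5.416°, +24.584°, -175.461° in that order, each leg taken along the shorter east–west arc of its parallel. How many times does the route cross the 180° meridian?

Leg 1: +178.293° → -168.709°, shortest Δλ = 12.998° (east) — crosses 180°.
Leg 2: -168.709° → -5.416°, shortest Δλ = 163.293° (east) — does not cross 180°.
Leg 3: -5.416° → +24.584°, shortest Δλ = 30.0° (east) — does not cross 180°.
Leg 4: +24.584° → -175.461°, shortest Δλ = 159.955° (east) — crosses 180°.
Total crossings: 2.

2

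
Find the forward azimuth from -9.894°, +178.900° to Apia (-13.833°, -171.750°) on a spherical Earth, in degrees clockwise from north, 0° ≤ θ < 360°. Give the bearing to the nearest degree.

114°

Δλ = -171.750 − 178.900 = -350.650°; wrapped into (−180°, 180°]: 9.350°.
θ = atan2( sin Δλ · cos φ₂ , cos φ₁ · sin φ₂ − sin φ₁ · cos φ₂ · cos Δλ )
  = atan2(0.15775, -0.07091) = 114.204° → normalised to [0°, 360°): 114.204°.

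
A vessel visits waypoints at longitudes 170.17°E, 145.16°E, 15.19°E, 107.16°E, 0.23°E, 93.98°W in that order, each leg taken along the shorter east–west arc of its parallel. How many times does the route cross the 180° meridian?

Leg 1: +170.17° → +145.16°, shortest Δλ = -25.01° (west) — does not cross 180°.
Leg 2: +145.16° → +15.19°, shortest Δλ = -129.97° (west) — does not cross 180°.
Leg 3: +15.19° → +107.16°, shortest Δλ = 91.97° (east) — does not cross 180°.
Leg 4: +107.16° → +0.23°, shortest Δλ = -106.93° (west) — does not cross 180°.
Leg 5: +0.23° → -93.98°, shortest Δλ = -94.21° (west) — does not cross 180°.
Total crossings: 0.

0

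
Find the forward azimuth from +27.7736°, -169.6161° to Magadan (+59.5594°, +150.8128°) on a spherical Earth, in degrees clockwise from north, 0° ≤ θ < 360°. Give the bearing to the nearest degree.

Δλ = 150.8128 − -169.6161 = 320.4289°; wrapped into (−180°, 180°]: -39.5711°.
θ = atan2( sin Δλ · cos φ₂ , cos φ₁ · sin φ₂ − sin φ₁ · cos φ₂ · cos Δλ )
  = atan2(-0.32275, 0.58085) = -29.059° → normalised to [0°, 360°): 330.941°.

331°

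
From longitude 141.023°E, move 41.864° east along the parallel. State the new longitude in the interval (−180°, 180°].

177.113°W

Start at +141.023°; shift +41.864° → +182.887°.
+182.887° lies outside (−180°, 180°]; subtract 360° → -177.113°.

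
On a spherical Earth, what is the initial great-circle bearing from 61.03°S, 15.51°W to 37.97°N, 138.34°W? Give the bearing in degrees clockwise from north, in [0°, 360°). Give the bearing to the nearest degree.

263°

Δλ = -138.34 − -15.51 = -122.83°.
θ = atan2( sin Δλ · cos φ₂ , cos φ₁ · sin φ₂ − sin φ₁ · cos φ₂ · cos Δλ )
  = atan2(-0.66242, -0.07592) = -96.538° → normalised to [0°, 360°): 263.462°.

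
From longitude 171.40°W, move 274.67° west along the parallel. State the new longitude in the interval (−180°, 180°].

86.07°W

Start at -171.40°; shift −274.67° → -446.07°.
-446.07° lies outside (−180°, 180°]; add 360° → -86.07°.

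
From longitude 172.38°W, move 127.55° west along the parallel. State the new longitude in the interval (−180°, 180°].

Start at -172.38°; shift −127.55° → -299.93°.
-299.93° lies outside (−180°, 180°]; add 360° → +60.07°.

60.07°E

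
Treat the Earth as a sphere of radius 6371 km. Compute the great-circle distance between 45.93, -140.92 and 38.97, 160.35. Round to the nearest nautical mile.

Δλ = 160.35 − -140.92 = 301.27°; wrapped into (−180°, 180°]: -58.73°.
Δφ = 38.97 − 45.93 = -6.96°.
a = sin²(Δφ/2) + cos φ₁ · cos φ₂ · sin²(Δλ/2) = 0.133719.
c = 2·atan2(√a, √(1−a)) = 0.74872 rad → d = 6371·c ≈ 4770.08 km ≈ 2575.63 nmi.

2576 nmi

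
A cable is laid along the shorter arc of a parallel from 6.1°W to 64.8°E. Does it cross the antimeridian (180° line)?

Signed shortest Δλ = ((64.8 − -6.1 + 180) mod 360) − 180 = 70.9°.
Going east by 70.9° from -6.1° reaches +64.8° without touching 180°.

No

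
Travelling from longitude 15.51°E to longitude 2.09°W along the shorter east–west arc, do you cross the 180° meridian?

No

Signed shortest Δλ = ((-2.09 − 15.51 + 180) mod 360) − 180 = -17.6°.
Going west by 17.6° from +15.51° reaches -2.09° without touching 180°.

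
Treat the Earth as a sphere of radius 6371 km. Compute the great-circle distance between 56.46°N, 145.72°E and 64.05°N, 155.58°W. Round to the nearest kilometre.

Δλ = -155.58 − 145.72 = -301.30°; wrapped into (−180°, 180°]: 58.70°.
Δφ = 64.05 − 56.46 = 7.59°.
a = sin²(Δφ/2) + cos φ₁ · cos φ₂ · sin²(Δλ/2) = 0.062465.
c = 2·atan2(√a, √(1−a)) = 0.50522 rad → d = 6371·c ≈ 3218.73 km.

3219 km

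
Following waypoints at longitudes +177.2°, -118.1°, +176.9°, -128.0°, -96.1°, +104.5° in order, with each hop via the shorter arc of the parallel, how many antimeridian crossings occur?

Leg 1: +177.2° → -118.1°, shortest Δλ = 64.7° (east) — crosses 180°.
Leg 2: -118.1° → +176.9°, shortest Δλ = -65.0° (west) — crosses 180°.
Leg 3: +176.9° → -128.0°, shortest Δλ = 55.1° (east) — crosses 180°.
Leg 4: -128.0° → -96.1°, shortest Δλ = 31.9° (east) — does not cross 180°.
Leg 5: -96.1° → +104.5°, shortest Δλ = -159.4° (west) — crosses 180°.
Total crossings: 4.

4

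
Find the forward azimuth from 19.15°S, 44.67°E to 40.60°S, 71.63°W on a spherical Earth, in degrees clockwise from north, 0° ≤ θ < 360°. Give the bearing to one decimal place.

223.2°

Δλ = -71.63 − 44.67 = -116.30°.
θ = atan2( sin Δλ · cos φ₂ , cos φ₁ · sin φ₂ − sin φ₁ · cos φ₂ · cos Δλ )
  = atan2(-0.68068, -0.72512) = -136.811° → normalised to [0°, 360°): 223.189°.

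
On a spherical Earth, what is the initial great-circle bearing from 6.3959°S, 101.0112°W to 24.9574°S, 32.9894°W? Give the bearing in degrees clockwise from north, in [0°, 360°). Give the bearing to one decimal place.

114.4°

Δλ = -32.9894 − -101.0112 = 68.0218°.
θ = atan2( sin Δλ · cos φ₂ , cos φ₁ · sin φ₂ − sin φ₁ · cos φ₂ · cos Δλ )
  = atan2(0.84073, -0.38152) = 114.408° → normalised to [0°, 360°): 114.408°.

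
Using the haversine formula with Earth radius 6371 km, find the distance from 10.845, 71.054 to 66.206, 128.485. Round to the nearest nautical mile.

4042 nmi

Δλ = 128.485 − 71.054 = 57.431°.
Δφ = 66.206 − 10.845 = 55.361°.
a = sin²(Δφ/2) + cos φ₁ · cos φ₂ · sin²(Δλ/2) = 0.307268.
c = 2·atan2(√a, √(1−a)) = 1.17509 rad → d = 6371·c ≈ 7486.47 km ≈ 4042.37 nmi.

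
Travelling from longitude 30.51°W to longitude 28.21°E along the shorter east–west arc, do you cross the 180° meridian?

No

Signed shortest Δλ = ((28.21 − -30.51 + 180) mod 360) − 180 = 58.72°.
Going east by 58.72° from -30.51° reaches +28.21° without touching 180°.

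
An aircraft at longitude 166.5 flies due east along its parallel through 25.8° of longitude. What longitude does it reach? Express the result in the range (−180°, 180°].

-167.7°

Start at +166.5°; shift +25.8° → +192.3°.
+192.3° lies outside (−180°, 180°]; subtract 360° → -167.7°.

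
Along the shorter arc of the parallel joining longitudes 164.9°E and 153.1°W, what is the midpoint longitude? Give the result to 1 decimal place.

174.1°W

Signed shortest Δλ from +164.9° to -153.1° is +42.0°.
Midpoint longitude = +164.9° + (+42.0°)/2 = +164.9° + 21.0° = +185.9°.
Normalise into (−180°, 180°]: -174.1°.
(The naïve average (+164.9 + -153.1)/2 = 5.9° is on the wrong side of the globe.)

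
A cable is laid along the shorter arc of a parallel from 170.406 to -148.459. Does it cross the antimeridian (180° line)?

Yes

Naïve |-148.459 − 170.406| = 318.865° > 180°, so the shorter arc goes the other way round — across 180°.
Signed shortest Δλ = ((-148.459 − 170.406 + 180) mod 360) − 180 = 41.135°.
Going east by 41.135° from +170.406° passes through 180° before reaching -148.459°.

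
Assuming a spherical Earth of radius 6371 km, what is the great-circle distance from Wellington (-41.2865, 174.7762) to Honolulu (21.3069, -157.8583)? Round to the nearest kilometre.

7511 km

Δλ = -157.8583 − 174.7762 = -332.6345°; wrapped into (−180°, 180°]: 27.3655°.
Δφ = 21.3069 − -41.2865 = 62.5934°.
a = sin²(Δφ/2) + cos φ₁ · cos φ₂ · sin²(Δλ/2) = 0.309020.
c = 2·atan2(√a, √(1−a)) = 1.17888 rad → d = 6371·c ≈ 7510.64 km.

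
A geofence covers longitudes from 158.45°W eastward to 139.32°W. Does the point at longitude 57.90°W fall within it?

No

Band width going east from -158.45° to -139.32°: ((-139.32 − -158.45) mod 360) = 19.13°.
Offset of -57.90° east of the west edge: ((-57.90 − -158.45) mod 360) = 100.55°.
100.55° > 19.13° ⇒ outside.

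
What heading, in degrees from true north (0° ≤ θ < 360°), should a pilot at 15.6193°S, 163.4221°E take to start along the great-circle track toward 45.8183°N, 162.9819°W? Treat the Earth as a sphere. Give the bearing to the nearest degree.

24°

Δλ = -162.9819 − 163.4221 = -326.4040°; wrapped into (−180°, 180°]: 33.5960°.
θ = atan2( sin Δλ · cos φ₂ , cos φ₁ · sin φ₂ − sin φ₁ · cos φ₂ · cos Δλ )
  = atan2(0.38564, 0.84695) = 24.481° → normalised to [0°, 360°): 24.481°.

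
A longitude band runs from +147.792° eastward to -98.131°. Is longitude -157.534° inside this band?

Band width going east from +147.792° to -98.131°: ((-98.131 − 147.792) mod 360) = 114.077°.
Offset of -157.534° east of the west edge: ((-157.534 − 147.792) mod 360) = 54.674°.
54.674° ≤ 114.077° ⇒ inside.

Yes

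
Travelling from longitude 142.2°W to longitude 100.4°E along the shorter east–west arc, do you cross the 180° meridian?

Yes

Naïve |100.4 − -142.2| = 242.6° > 180°, so the shorter arc goes the other way round — across 180°.
Signed shortest Δλ = ((100.4 − -142.2 + 180) mod 360) − 180 = -117.4°.
Going west by 117.4° from -142.2° passes through 180° before reaching +100.4°.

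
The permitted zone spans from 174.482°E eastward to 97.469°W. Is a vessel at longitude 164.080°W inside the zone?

Band width going east from +174.482° to -97.469°: ((-97.469 − 174.482) mod 360) = 88.049°.
Offset of -164.080° east of the west edge: ((-164.080 − 174.482) mod 360) = 21.438°.
21.438° ≤ 88.049° ⇒ inside.

Yes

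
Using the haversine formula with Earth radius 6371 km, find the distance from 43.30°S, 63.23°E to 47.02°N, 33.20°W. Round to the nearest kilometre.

Δλ = -33.20 − 63.23 = -96.43°.
Δφ = 47.02 − -43.30 = 90.32°.
a = sin²(Δφ/2) + cos φ₁ · cos φ₂ · sin²(Δλ/2) = 0.778651.
c = 2·atan2(√a, √(1−a)) = 2.16193 rad → d = 6371·c ≈ 13773.66 km.

13774 km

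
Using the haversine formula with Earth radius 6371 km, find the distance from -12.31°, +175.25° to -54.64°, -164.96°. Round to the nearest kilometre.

5015 km

Δλ = -164.96 − 175.25 = -340.21°; wrapped into (−180°, 180°]: 19.79°.
Δφ = -54.64 − -12.31 = -42.33°.
a = sin²(Δφ/2) + cos φ₁ · cos φ₂ · sin²(Δλ/2) = 0.147057.
c = 2·atan2(√a, √(1−a)) = 0.78712 rad → d = 6371·c ≈ 5014.76 km.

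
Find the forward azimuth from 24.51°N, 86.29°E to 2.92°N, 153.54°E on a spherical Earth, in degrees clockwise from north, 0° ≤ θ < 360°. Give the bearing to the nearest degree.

Δλ = 153.54 − 86.29 = 67.25°.
θ = atan2( sin Δλ · cos φ₂ , cos φ₁ · sin φ₂ − sin φ₁ · cos φ₂ · cos Δλ )
  = atan2(0.92100, -0.11387) = 97.048° → normalised to [0°, 360°): 97.048°.

97°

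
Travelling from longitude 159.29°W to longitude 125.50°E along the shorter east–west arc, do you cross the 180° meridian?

Naïve |125.50 − -159.29| = 284.79° > 180°, so the shorter arc goes the other way round — across 180°.
Signed shortest Δλ = ((125.50 − -159.29 + 180) mod 360) − 180 = -75.21°.
Going west by 75.21° from -159.29° passes through 180° before reaching +125.50°.

Yes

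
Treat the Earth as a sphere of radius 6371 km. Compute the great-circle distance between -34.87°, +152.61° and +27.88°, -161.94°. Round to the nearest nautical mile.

Δλ = -161.94 − 152.61 = -314.55°; wrapped into (−180°, 180°]: 45.45°.
Δφ = 27.88 − -34.87 = 62.75°.
a = sin²(Δφ/2) + cos φ₁ · cos φ₂ · sin²(Δλ/2) = 0.379291.
c = 2·atan2(√a, √(1−a)) = 1.32697 rad → d = 6371·c ≈ 8454.12 km ≈ 4564.86 nmi.

4565 nmi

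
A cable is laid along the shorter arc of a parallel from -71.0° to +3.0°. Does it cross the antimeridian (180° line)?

Signed shortest Δλ = ((3.0 − -71.0 + 180) mod 360) − 180 = 74.0°.
Going east by 74.0° from -71.0° reaches +3.0° without touching 180°.

No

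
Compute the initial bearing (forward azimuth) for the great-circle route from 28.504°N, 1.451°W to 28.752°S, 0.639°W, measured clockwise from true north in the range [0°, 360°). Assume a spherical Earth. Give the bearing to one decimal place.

179.2°

Δλ = -0.639 − -1.451 = 0.812°.
θ = atan2( sin Δλ · cos φ₂ , cos φ₁ · sin φ₂ − sin φ₁ · cos φ₂ · cos Δλ )
  = atan2(0.01242, -0.84105) = 179.154° → normalised to [0°, 360°): 179.154°.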